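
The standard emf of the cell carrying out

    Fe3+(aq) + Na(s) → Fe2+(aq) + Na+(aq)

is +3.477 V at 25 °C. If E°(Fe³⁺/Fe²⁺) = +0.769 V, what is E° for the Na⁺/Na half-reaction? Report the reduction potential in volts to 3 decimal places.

In the reaction as written the Fe³⁺/Fe²⁺ couple is reduced (cathode) and Na⁺/Na is oxidized (anode), so E°cell = E°(Fe³⁺/Fe²⁺) − E°(Na⁺/Na).
E°(Na⁺/Na) = E°(cathode) − E°cell = +0.769 − (+3.477) = −2.708 V.

−2.708 V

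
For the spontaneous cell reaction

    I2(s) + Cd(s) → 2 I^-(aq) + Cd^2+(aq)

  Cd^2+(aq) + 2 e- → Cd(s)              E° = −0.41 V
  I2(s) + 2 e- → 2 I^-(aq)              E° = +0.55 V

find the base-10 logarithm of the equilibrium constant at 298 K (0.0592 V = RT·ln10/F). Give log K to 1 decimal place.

The I₂/I⁻ couple is reduced (cathode); E°cell = +0.55 − (−0.41) = +0.96 V with n = 2.
At equilibrium E = 0, so log K = nE°cell / 0.0592 = (2)(+0.96) / 0.0592 = 32.4.

log K = 32.4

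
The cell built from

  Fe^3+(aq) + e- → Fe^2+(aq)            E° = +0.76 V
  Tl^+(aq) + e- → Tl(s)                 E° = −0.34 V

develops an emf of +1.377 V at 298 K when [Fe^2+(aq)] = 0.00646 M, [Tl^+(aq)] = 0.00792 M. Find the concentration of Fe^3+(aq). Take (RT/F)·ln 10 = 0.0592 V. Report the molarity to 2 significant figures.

2.4 M

The Fe³⁺/Fe²⁺ couple has the larger reduction potential, so it is the cathode: E°cell = +0.76 − (−0.34) = +1.10 V and n = 1.
From the Nernst equation, log Q = n(E° − E)/0.0592 = 1·(+1.10 − (+1.377))/0.0592 = −4.679.
For Fe^3+(aq) + Tl(s) → Fe^2+(aq) + Tl^+(aq), the reaction quotient is Q = ([Fe^2+(aq)]·[Tl^+(aq)]) / [Fe^3+(aq)].
Isolating [Fe^3+(aq)] in Q = 10^{−4.679} yields log [Fe^3+(aq)] = 0.388, i.e. 2.4 M.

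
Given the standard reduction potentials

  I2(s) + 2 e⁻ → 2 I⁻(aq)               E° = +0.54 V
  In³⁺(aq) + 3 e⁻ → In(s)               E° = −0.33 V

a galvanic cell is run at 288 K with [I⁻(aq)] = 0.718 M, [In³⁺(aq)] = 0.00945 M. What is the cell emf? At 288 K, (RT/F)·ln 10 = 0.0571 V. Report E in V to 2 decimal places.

The I₂/I⁻ couple has the more positive E°, so it is the cathode; In³⁺/In is the anode.
The standard potential is +0.54 − (−0.33) = +0.87 V and the balanced reaction transfers n = 6 electrons.
For the overall reaction 3 I2(s) + 2 In(s) → 6 I⁻(aq) + 2 In³⁺(aq), Q = [I⁻(aq)]^6·[In³⁺(aq)]^2 = 1.22×10^−5, giving log Q = −4.912.
Applying E = E° − (RT ln10/nF)·log Q gives +0.87 − (0.0571/6)(−4.912) = +0.92 V.

+0.92 V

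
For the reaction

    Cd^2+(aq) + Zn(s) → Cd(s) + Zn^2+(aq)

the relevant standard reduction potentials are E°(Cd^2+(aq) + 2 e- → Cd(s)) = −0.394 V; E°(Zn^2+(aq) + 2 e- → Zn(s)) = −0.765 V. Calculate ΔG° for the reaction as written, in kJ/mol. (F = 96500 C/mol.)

In the reaction as written Cd^2+(aq) is reduced, so the Cd²⁺/Cd couple is the cathode and Zn²⁺/Zn is the anode.
E°cell = −0.394 − (−0.765) = +0.371 V; balancing electrons gives n = 2.
ΔG° = −nFE°cell = −(2)(96500)(+0.371) J/mol = −71.6 kJ/mol.

−71.6 kJ/mol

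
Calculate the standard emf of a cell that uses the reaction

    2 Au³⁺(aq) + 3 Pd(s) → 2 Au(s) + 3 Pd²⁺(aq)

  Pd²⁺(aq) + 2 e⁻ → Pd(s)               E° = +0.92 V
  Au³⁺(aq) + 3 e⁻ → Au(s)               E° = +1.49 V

Au³⁺(aq) gains electrons, so the Au³⁺/Au couple is the cathode; the Pd²⁺/Pd couple is the anode.
E°cell = E°(cathode) − E°(anode) = +1.49 − (+0.92) = +0.57 V.
The positive value indicates the reaction is spontaneous as written.

+0.57 V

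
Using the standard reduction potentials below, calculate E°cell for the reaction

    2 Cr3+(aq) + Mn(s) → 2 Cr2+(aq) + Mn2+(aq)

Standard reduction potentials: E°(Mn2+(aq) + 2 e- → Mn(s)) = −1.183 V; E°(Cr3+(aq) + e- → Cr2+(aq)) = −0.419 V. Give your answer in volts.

Cr3+(aq) gains electrons, so the Cr³⁺/Cr²⁺ couple is the cathode; the Mn²⁺/Mn couple is the anode.
E°cell = E°(cathode) − E°(anode) = −0.419 − (−1.183) = +0.764 V.

+0.764 V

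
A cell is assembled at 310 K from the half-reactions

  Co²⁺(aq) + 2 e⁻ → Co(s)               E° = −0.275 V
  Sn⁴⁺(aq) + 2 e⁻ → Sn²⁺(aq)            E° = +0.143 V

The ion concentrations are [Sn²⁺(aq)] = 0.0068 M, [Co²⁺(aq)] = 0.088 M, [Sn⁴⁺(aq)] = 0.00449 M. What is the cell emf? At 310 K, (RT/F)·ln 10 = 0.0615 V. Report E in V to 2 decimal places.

+0.44 V

Since E°(Sn⁴⁺/Sn²⁺) > E°(Co²⁺/Co), Sn⁴⁺/Sn²⁺ serves as the cathode.
E°cell = +0.143 − (−0.275) = +0.418 V, with n = 2 electrons transferred.
The balanced reaction is Sn⁴⁺(aq) + Co(s) → Sn²⁺(aq) + Co²⁺(aq), so Q = ([Sn²⁺(aq)]·[Co²⁺(aq)]) / [Sn⁴⁺(aq)] = 0.133 and log Q = −0.875.
Applying E = E° − (RT ln10/nF)·log Q gives +0.418 − (0.0615/2)(−0.875) = +0.44 V.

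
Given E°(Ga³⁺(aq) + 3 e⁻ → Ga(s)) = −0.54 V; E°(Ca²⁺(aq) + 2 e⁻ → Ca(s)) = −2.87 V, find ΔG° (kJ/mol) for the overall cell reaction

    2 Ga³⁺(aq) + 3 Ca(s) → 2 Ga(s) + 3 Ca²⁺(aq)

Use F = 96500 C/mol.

−1349 kJ/mol

In the reaction as written Ga³⁺(aq) is reduced, so the Ga³⁺/Ga couple is the cathode and Ca²⁺/Ca is the anode.
E°cell = −0.54 − (−2.87) = +2.33 V; balancing electrons gives n = 6.
ΔG° = −nFE°cell = −(6)(96500)(+2.33) J/mol = −1349 kJ/mol.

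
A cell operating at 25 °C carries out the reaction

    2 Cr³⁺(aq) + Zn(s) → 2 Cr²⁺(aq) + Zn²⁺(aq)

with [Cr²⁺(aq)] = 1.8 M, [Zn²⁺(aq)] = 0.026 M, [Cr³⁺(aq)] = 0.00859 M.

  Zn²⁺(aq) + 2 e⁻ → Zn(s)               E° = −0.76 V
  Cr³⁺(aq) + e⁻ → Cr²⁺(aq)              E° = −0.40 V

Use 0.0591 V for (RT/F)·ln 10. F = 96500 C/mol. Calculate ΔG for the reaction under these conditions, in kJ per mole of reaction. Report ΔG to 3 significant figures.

The standard cell potential is −0.40 − (−0.76) = +0.36 V, with n = 2 electrons in the balanced equation.
Here Q = ([Cr²⁺(aq)]^2·[Zn²⁺(aq)]) / [Cr³⁺(aq)]^2 = 1.14×10^3 (log Q = 3.058), giving E = +0.36 − (0.0591/2)·(3.058) = +0.2696 V.
Finally ΔG = −nFE = −(2)(96500 C/mol)(+0.2696 V) = −52.0 kJ/mol.

−52.0 kJ/mol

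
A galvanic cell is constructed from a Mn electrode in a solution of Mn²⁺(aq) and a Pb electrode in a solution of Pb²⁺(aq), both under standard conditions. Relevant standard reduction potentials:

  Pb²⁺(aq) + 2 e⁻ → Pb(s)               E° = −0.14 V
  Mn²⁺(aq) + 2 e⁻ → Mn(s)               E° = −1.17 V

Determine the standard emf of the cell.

+1.03 V

Of the two couples in this cell, the one with the more positive reduction potential is reduced at the cathode: here that is Pb²⁺/Pb (−0.14 V); Mn²⁺/Mn (−1.17 V) is the anode.
E°cell = E°(cathode) − E°(anode) = −0.14 − (−1.17) = +1.03 V.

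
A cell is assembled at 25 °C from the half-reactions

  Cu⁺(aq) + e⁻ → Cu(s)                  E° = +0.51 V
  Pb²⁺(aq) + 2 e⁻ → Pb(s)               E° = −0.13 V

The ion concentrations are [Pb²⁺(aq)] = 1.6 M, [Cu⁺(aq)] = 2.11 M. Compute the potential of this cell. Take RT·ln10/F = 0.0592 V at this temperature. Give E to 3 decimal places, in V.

+0.653 V

Cu⁺/Cu is reduced (cathode, E° = +0.51 V) and Pb²⁺/Pb is oxidized (anode).
E°cell = E°cat − E°an = +0.51 − (−0.13) = +0.64 V; n = 2.
For the overall reaction 2 Cu⁺(aq) + Pb(s) → 2 Cu(s) + Pb²⁺(aq), Q = [Pb²⁺(aq)] / [Cu⁺(aq)]^2 = 0.359, giving log Q = −0.444.
E = E° − (0.0592/n)·log Q = +0.64 − (0.0592/2)(−0.444) = +0.653 V.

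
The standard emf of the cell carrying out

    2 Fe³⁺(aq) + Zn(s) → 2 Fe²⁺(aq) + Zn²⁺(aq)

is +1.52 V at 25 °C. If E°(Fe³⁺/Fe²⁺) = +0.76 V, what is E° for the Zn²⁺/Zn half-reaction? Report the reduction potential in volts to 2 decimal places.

−0.76 V

In the reaction as written the Fe³⁺/Fe²⁺ couple is reduced (cathode) and Zn²⁺/Zn is oxidized (anode), so E°cell = E°(Fe³⁺/Fe²⁺) − E°(Zn²⁺/Zn).
E°(Zn²⁺/Zn) = E°(cathode) − E°cell = +0.76 − (+1.52) = −0.76 V.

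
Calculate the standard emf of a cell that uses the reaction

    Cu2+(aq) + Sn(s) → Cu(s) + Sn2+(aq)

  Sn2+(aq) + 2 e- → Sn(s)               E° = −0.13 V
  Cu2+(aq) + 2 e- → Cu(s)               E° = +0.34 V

In the reaction as written, Cu2+(aq) is reduced (cathode) and Sn2+(aq) is produced by oxidation at the anode.
E°cell = E°(cathode) − E°(anode) = +0.34 − (−0.13) = +0.47 V.

+0.47 V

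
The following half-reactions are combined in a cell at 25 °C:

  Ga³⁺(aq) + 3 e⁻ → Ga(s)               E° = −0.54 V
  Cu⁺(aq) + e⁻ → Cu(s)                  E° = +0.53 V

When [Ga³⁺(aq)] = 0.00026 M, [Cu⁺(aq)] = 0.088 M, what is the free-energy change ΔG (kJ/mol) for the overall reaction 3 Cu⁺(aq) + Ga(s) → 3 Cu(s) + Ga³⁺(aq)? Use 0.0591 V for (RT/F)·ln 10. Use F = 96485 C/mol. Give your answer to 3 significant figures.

The standard cell potential is +0.53 − (−0.54) = +1.07 V, with n = 3 electrons in the balanced equation.
Here Q = [Ga³⁺(aq)] / [Cu⁺(aq)]^3 = 0.382 (log Q = −0.418), giving E = +1.07 − (0.0591/3)·(−0.418) = +1.0782 V.
Then ΔG = −nFE = −3 × 96485 × +1.0782 J/mol = −312 kJ/mol.

−312 kJ/mol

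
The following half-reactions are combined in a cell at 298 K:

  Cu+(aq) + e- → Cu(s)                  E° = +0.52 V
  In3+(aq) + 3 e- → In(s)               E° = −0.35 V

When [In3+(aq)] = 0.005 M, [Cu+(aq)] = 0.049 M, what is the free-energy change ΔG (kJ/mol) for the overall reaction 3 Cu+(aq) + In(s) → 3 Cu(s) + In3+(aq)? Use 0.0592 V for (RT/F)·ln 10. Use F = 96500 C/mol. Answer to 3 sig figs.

−243 kJ/mol

The standard cell potential is +0.52 − (−0.35) = +0.87 V, with n = 3 electrons in the balanced equation.
The reaction quotient is [In3+(aq)] / [Cu+(aq)]^3 = 42.5; by Nernst, E = +0.87 − (0.0592/3)(1.628) = +0.8379 V.
Then ΔG = −nFE = −3 × 96500 × +0.8379 J/mol = −243 kJ/mol.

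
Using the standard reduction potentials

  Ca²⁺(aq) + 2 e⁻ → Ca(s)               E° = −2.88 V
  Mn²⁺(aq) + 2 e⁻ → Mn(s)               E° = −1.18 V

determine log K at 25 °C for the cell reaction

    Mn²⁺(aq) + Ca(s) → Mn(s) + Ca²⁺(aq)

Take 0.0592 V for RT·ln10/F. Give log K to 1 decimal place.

The Mn²⁺/Mn couple is reduced (cathode); E°cell = −1.18 − (−2.88) = +1.70 V with n = 2.
At equilibrium E = 0, so log K = nE°cell / 0.0592 = (2)(+1.70) / 0.0592 = 57.4.

log K = 57.4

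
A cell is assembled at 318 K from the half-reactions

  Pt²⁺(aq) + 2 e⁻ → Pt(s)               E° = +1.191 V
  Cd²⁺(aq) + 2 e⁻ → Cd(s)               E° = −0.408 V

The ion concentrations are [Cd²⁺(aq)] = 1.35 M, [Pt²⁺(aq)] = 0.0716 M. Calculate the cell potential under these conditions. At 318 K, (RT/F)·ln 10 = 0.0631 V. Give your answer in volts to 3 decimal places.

Since E°(Pt²⁺/Pt) > E°(Cd²⁺/Cd), Pt²⁺/Pt serves as the cathode.
E°cell = +1.191 − (−0.408) = +1.599 V, with n = 2 electrons transferred.
Balancing gives Pt²⁺(aq) + Cd(s) → Pt(s) + Cd²⁺(aq); hence Q = [Cd²⁺(aq)] / [Pt²⁺(aq)] = 18.9 (log Q = 1.275).
Applying E = E° − (RT ln10/nF)·log Q gives +1.599 − (0.0631/2)(1.275) = +1.559 V.

+1.559 V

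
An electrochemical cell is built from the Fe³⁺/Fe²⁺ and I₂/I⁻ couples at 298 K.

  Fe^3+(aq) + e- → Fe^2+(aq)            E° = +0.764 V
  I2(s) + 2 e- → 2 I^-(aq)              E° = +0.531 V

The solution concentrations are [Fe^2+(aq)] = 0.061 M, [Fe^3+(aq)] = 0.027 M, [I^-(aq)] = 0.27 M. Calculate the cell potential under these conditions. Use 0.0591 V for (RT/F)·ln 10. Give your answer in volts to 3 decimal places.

+0.178 V

The Fe³⁺/Fe²⁺ couple has the more positive E°, so it is the cathode; I₂/I⁻ is the anode.
The standard potential is +0.764 − (+0.531) = +0.233 V and the balanced reaction transfers n = 2 electrons.
The balanced reaction is 2 Fe^3+(aq) + 2 I^-(aq) → 2 Fe^2+(aq) + I2(s), so Q = [Fe^2+(aq)]^2 / ([Fe^3+(aq)]^2·[I^-(aq)]^2) = 70 and log Q = 1.845.
Applying E = E° − (RT ln10/nF)·log Q gives +0.233 − (0.0591/2)(1.845) = +0.178 V.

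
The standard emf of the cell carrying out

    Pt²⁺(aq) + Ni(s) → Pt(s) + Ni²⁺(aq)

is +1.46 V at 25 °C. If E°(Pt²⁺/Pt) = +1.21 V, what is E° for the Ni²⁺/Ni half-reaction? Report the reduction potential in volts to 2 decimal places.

−0.25 V

In the reaction as written the Pt²⁺/Pt couple is reduced (cathode) and Ni²⁺/Ni is oxidized (anode), so E°cell = E°(Pt²⁺/Pt) − E°(Ni²⁺/Ni).
E°(Ni²⁺/Ni) = E°(cathode) − E°cell = +1.21 − (+1.46) = −0.25 V.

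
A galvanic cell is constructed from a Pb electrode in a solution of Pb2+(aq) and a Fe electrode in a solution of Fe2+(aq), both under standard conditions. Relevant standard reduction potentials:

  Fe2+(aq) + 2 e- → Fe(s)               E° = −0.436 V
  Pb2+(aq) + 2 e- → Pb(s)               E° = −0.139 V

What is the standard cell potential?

The Pb²⁺/Pb couple has the higher E°, so Pb ion is reduced (cathode) and Fe is oxidized (anode).
E°cell = E°(cathode) − E°(anode) = −0.139 − (−0.436) = +0.297 V.

+0.297 V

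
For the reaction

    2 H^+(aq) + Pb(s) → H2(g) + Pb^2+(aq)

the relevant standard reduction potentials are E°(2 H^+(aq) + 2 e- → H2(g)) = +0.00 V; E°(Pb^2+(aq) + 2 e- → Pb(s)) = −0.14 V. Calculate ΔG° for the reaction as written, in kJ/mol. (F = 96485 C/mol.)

In the reaction as written H^+(aq) is reduced, so the 2H⁺/H₂ couple is the cathode and Pb²⁺/Pb is the anode.
E°cell = +0.00 − (−0.14) = +0.14 V; balancing electrons gives n = 2.
ΔG° = −nFE°cell = −(2)(96485)(+0.14) J/mol = −27.0 kJ/mol.

−27.0 kJ/mol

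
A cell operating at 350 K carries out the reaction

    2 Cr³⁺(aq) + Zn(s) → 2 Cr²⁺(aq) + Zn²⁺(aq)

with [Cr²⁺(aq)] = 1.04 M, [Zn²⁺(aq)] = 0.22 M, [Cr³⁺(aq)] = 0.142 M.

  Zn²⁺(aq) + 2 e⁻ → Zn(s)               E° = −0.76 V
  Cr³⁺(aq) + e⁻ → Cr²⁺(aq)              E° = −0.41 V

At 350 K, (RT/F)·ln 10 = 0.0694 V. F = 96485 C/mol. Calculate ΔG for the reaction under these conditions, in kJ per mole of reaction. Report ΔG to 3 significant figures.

E°cell = −0.41 − (−0.76) = +0.35 V; the balanced reaction transfers n = 2 electrons.
Here Q = ([Cr²⁺(aq)]^2·[Zn²⁺(aq)]) / [Cr³⁺(aq)]^2 = 11.8 (log Q = 1.072), giving E = +0.35 − (0.0694/2)·(1.072) = +0.3128 V.
Finally ΔG = −nFE = −(2)(96485 C/mol)(+0.3128 V) = −60.4 kJ/mol.

−60.4 kJ/mol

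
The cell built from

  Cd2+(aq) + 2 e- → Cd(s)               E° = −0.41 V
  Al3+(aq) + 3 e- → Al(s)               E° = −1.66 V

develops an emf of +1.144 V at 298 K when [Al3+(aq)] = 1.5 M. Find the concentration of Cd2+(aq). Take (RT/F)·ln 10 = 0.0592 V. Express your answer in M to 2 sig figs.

0.00034 M

Cd²⁺/Cd is the cathode (higher E°); E°cell = −0.41 − (−1.66) = +1.25 V with n = 6.
Rearranging E = E° − (0.0592/n)·log Q gives log Q = 6(+1.25 − (+1.144))/0.0592 = 10.743.
Balancing electrons gives 3 Cd2+(aq) + 2 Al(s) → 3 Cd(s) + 2 Al3+(aq); thus Q = [Al3+(aq)]^2 / [Cd2+(aq)]^3.
Solving for the unknown gives log [Cd2+(aq)] = −3.464, so [Cd2+(aq)] ≈ 0.00034 M.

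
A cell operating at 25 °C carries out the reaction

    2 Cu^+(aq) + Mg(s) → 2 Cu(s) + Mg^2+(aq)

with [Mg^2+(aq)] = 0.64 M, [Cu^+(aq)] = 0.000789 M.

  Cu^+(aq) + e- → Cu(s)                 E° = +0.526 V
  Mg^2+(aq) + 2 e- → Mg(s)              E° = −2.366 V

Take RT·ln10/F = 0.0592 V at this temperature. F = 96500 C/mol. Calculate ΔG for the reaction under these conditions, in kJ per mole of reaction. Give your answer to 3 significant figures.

−524 kJ/mol

With Cu⁺/Cu reduced at the cathode, E°cell = +0.526 − (−2.366) = +2.892 V and n = 2.
Q = [Mg^2+(aq)] / [Cu^+(aq)]^2 = 1.03×10^6, so log Q = 6.012 and E = +2.892 − (0.0592/2)(6.012) = +2.7140 V.
Finally ΔG = −nFE = −(2)(96500 C/mol)(+2.7140 V) = −524 kJ/mol.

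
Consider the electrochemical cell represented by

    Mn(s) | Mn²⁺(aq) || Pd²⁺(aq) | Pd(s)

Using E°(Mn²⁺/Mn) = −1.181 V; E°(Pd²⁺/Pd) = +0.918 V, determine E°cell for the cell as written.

+2.099 V

By convention the left-hand electrode in cell notation is the anode (oxidation) and the right-hand electrode is the cathode (reduction).
E°cell = E°(right) − E°(left) = +0.918 − (−1.181) = +2.099 V.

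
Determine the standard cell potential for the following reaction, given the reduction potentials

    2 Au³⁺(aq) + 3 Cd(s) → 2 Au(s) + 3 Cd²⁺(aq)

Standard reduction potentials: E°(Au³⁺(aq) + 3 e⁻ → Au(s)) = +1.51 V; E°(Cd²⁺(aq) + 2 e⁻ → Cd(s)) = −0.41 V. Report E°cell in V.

+1.92 V

In the reaction as written, Au³⁺(aq) is reduced (cathode) and Cd²⁺(aq) is produced by oxidation at the anode.
E°cell = E°(cathode) − E°(anode) = +1.51 − (−0.41) = +1.92 V.
The positive value indicates the reaction is spontaneous as written.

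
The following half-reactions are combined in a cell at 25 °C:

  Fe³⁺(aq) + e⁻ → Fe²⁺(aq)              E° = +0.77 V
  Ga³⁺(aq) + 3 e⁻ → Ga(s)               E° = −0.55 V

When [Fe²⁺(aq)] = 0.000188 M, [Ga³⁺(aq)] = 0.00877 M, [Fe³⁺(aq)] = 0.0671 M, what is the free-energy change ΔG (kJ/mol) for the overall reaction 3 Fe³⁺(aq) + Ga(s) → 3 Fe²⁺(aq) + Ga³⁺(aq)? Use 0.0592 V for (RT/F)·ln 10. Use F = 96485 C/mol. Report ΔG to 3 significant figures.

−438 kJ/mol

The standard cell potential is +0.77 − (−0.55) = +1.32 V, with n = 3 electrons in the balanced equation.
Here Q = ([Fe²⁺(aq)]^3·[Ga³⁺(aq)]) / [Fe³⁺(aq)]^3 = 1.93×10^−10 (log Q = −9.715), giving E = +1.32 − (0.0592/3)·(−9.715) = +1.5117 V.
Finally ΔG = −nFE = −(3)(96485 C/mol)(+1.5117 V) = −438 kJ/mol.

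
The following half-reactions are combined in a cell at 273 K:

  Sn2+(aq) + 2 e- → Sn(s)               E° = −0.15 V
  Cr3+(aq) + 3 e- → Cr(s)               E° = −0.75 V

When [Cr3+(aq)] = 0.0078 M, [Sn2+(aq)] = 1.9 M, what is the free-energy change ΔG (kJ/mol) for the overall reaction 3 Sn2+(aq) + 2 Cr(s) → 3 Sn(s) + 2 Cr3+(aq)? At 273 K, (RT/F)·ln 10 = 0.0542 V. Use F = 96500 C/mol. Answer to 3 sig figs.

With Sn²⁺/Sn reduced at the cathode, E°cell = −0.15 − (−0.75) = +0.60 V and n = 6.
Here Q = [Cr3+(aq)]^2 / [Sn2+(aq)]^3 = 8.87×10^−6 (log Q = −5.052), giving E = +0.60 − (0.0542/6)·(−5.052) = +0.6456 V.
Finally ΔG = −nFE = −(6)(96500 C/mol)(+0.6456 V) = −374 kJ/mol.

−374 kJ/mol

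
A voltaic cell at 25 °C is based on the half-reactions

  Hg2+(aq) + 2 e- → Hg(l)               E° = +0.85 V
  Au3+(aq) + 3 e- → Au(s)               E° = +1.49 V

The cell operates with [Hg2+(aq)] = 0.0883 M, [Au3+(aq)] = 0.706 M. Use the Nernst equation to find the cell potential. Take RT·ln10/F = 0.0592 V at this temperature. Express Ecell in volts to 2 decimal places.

Au³⁺/Au is reduced (cathode, E° = +1.49 V) and Hg²⁺/Hg is oxidized (anode).
The standard potential is +1.49 − (+0.85) = +0.64 V and the balanced reaction transfers n = 6 electrons.
For the overall reaction 2 Au3+(aq) + 3 Hg(l) → 2 Au(s) + 3 Hg2+(aq), Q = [Hg2+(aq)]^3 / [Au3+(aq)]^2 = 0.00138, giving log Q = −2.860.
By the Nernst equation, E = +0.64 − (0.0592/6)·(−2.860) = +0.67 V.

+0.67 V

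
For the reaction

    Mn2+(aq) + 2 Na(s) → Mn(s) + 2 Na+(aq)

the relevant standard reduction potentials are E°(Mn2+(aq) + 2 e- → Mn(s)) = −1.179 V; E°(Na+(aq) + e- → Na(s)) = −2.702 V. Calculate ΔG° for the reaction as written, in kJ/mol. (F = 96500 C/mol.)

In the reaction as written Mn2+(aq) is reduced, so the Mn²⁺/Mn couple is the cathode and Na⁺/Na is the anode.
E°cell = −1.179 − (−2.702) = +1.523 V; balancing electrons gives n = 2.
ΔG° = −nFE°cell = −(2)(96500)(+1.523) J/mol = −294 kJ/mol.

−294 kJ/mol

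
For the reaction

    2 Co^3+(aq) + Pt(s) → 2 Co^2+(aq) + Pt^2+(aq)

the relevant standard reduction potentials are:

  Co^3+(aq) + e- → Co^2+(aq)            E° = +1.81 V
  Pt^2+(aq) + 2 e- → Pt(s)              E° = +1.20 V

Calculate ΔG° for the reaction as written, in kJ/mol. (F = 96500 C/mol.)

In the reaction as written Co^3+(aq) is reduced, so the Co³⁺/Co²⁺ couple is the cathode and Pt²⁺/Pt is the anode.
E°cell = +1.81 − (+1.20) = +0.61 V; balancing electrons gives n = 2.
ΔG° = −nFE°cell = −(2)(96500)(+0.61) J/mol = −118 kJ/mol.

−118 kJ/mol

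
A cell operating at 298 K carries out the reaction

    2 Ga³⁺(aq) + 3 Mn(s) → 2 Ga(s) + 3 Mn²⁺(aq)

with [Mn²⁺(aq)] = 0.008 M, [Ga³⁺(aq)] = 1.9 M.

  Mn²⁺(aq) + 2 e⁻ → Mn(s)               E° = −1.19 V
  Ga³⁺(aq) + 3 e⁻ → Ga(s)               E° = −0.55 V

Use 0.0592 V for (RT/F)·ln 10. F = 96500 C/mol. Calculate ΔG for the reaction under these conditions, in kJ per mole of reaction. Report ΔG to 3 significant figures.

−410 kJ/mol

The standard cell potential is −0.55 − (−1.19) = +0.64 V, with n = 6 electrons in the balanced equation.
The reaction quotient is [Mn²⁺(aq)]^3 / [Ga³⁺(aq)]^2 = 1.42×10^−7; by Nernst, E = +0.64 − (0.0592/6)(−6.848) = +0.7076 V.
ΔG = −nFE = −(6)(96500)(+0.7076) J/mol = −410 kJ/mol.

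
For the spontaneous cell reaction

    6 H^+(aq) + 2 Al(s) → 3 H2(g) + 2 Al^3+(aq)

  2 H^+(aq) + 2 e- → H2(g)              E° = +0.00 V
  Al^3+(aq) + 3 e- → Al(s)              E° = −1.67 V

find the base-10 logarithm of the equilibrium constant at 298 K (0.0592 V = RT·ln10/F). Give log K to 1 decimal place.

log K = 169.3

The 2H⁺/H₂ couple is reduced (cathode); E°cell = +0.00 − (−1.67) = +1.67 V with n = 6.
At equilibrium E = 0, so log K = nE°cell / 0.0592 = (6)(+1.67) / 0.0592 = 169.3.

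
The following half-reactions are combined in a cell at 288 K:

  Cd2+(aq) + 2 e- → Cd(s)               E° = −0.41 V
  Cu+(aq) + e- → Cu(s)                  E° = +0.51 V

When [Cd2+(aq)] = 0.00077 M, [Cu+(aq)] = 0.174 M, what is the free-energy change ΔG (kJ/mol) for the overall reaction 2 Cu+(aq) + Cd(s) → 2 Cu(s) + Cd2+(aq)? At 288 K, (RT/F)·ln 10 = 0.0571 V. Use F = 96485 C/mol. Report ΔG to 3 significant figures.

E°cell = +0.51 − (−0.41) = +0.92 V; the balanced reaction transfers n = 2 electrons.
Q = [Cd2+(aq)] / [Cu+(aq)]^2 = 0.0254, so log Q = −1.595 and E = +0.92 − (0.0571/2)(−1.595) = +0.9655 V.
ΔG = −nFE = −(2)(96485)(+0.9655) J/mol = −186 kJ/mol.

−186 kJ/mol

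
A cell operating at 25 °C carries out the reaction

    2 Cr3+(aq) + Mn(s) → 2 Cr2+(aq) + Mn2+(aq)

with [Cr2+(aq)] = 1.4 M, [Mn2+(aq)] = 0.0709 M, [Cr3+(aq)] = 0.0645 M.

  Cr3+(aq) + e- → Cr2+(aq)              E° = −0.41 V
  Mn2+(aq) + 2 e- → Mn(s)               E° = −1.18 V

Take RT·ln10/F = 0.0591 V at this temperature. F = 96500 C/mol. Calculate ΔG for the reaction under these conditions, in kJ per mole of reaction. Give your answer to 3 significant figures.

−140 kJ/mol

With Cr³⁺/Cr²⁺ reduced at the cathode, E°cell = −0.41 − (−1.18) = +0.77 V and n = 2.
The reaction quotient is ([Cr2+(aq)]^2·[Mn2+(aq)]) / [Cr3+(aq)]^2 = 33.4; by Nernst, E = +0.77 − (0.0591/2)(1.524) = +0.7250 V.
Finally ΔG = −nFE = −(2)(96500 C/mol)(+0.7250 V) = −140 kJ/mol.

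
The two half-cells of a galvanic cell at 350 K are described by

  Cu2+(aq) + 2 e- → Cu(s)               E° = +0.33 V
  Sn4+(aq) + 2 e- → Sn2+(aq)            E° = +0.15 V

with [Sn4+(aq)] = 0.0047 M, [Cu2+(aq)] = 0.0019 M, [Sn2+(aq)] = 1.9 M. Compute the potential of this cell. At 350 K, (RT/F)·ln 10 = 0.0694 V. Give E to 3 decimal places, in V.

The Cu²⁺/Cu couple has the more positive E°, so it is the cathode; Sn⁴⁺/Sn²⁺ is the anode.
The standard potential is +0.33 − (+0.15) = +0.18 V and the balanced reaction transfers n = 2 electrons.
Balancing gives Cu2+(aq) + Sn2+(aq) → Cu(s) + Sn4+(aq); hence Q = [Sn4+(aq)] / ([Cu2+(aq)]·[Sn2+(aq)]) = 1.3 (log Q = 0.115).
Applying E = E° − (RT ln10/nF)·log Q gives +0.18 − (0.0694/2)(0.115) = +0.176 V.

+0.176 V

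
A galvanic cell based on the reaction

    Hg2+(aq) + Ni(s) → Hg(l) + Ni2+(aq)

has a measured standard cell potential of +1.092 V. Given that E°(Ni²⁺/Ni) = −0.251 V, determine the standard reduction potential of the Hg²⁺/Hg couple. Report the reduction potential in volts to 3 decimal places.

In the reaction as written the Hg²⁺/Hg couple is reduced (cathode) and Ni²⁺/Ni is oxidized (anode), so E°cell = E°(Hg²⁺/Hg) − E°(Ni²⁺/Ni).
E°(Hg²⁺/Hg) = E°cell + E°(anode) = +1.092 + (−0.251) = +0.841 V.

+0.841 V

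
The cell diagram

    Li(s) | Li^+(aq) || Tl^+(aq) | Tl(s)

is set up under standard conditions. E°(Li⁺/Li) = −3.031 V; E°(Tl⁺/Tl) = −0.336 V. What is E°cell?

+2.695 V

By convention the left-hand electrode in cell notation is the anode (oxidation) and the right-hand electrode is the cathode (reduction).
E°cell = E°(right) − E°(left) = −0.336 − (−3.031) = +2.695 V.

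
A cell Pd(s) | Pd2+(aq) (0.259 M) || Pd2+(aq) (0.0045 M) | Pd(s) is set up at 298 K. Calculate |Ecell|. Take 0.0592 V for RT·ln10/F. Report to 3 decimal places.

0.052 V

For a concentration cell E°cell = 0, since both electrodes use the same couple.
The compartment with the higher Pd2+(aq) concentration (0.259 M) acts as the cathode; ions are reduced there and produced at the dilute (0.0045 M) anode.
With n = 2, Ecell = −(0.0592/2)·log([dilute]/[conc]) = −(0.0592/2)·log(0.0045/0.259) = +0.052 V.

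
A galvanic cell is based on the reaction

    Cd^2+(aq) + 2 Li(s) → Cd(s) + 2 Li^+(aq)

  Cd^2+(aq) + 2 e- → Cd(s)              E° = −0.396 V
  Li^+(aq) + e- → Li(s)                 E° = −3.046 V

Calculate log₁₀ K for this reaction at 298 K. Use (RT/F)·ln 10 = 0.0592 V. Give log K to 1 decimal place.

log K = 89.5

The Cd²⁺/Cd couple is reduced (cathode); E°cell = −0.396 − (−3.046) = +2.650 V with n = 2.
At equilibrium E = 0, so log K = nE°cell / 0.0592 = (2)(+2.650) / 0.0592 = 89.5.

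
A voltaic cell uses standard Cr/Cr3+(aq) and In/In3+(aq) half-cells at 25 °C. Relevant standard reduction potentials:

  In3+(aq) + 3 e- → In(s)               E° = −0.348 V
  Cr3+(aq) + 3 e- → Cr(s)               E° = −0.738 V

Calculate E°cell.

+0.390 V

Of the two couples in this cell, the one with the more positive reduction potential is reduced at the cathode: here that is In³⁺/In (−0.348 V); Cr³⁺/Cr (−0.738 V) is the anode.
E°cell = E°(cathode) − E°(anode) = −0.348 − (−0.738) = +0.390 V.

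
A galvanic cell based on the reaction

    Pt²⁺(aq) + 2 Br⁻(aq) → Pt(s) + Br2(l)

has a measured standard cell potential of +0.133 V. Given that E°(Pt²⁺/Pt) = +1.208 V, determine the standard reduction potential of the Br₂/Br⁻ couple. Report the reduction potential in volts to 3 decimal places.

+1.075 V

In the reaction as written the Pt²⁺/Pt couple is reduced (cathode) and Br₂/Br⁻ is oxidized (anode), so E°cell = E°(Pt²⁺/Pt) − E°(Br₂/Br⁻).
E°(Br₂/Br⁻) = E°(cathode) − E°cell = +1.208 − (+0.133) = +1.075 V.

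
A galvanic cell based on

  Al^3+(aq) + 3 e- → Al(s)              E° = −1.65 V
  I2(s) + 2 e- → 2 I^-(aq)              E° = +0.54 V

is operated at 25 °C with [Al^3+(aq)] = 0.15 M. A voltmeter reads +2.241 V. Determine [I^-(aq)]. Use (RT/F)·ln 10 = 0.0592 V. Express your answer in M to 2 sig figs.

With I₂/I⁻ at the cathode and Al³⁺/Al at the anode, E°cell = +0.54 − (−1.65) = +2.19 V (n = 6).
Rearranging E = E° − (0.0592/n)·log Q gives log Q = 6(+2.19 − (+2.241))/0.0592 = −5.169.
The balanced reaction is 3 I2(s) + 2 Al(s) → 6 I^-(aq) + 2 Al^3+(aq), so Q = [I^-(aq)]^6·[Al^3+(aq)]^2.
Isolating [I^-(aq)] in Q = 10^{−5.169} yields log [I^-(aq)] = −0.587, i.e. 0.26 M.

0.26 M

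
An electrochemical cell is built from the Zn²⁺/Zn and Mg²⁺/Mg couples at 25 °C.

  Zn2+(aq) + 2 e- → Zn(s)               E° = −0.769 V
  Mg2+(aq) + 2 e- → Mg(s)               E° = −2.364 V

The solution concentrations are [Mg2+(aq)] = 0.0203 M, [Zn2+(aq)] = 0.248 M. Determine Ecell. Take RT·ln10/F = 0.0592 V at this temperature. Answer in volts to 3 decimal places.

+1.627 V

The Zn²⁺/Zn couple has the more positive E°, so it is the cathode; Mg²⁺/Mg is the anode.
The standard potential is −0.769 − (−2.364) = +1.595 V and the balanced reaction transfers n = 2 electrons.
For the overall reaction Zn2+(aq) + Mg(s) → Zn(s) + Mg2+(aq), Q = [Mg2+(aq)] / [Zn2+(aq)] = 0.0819, giving log Q = −1.087.
Applying E = E° − (RT ln10/nF)·log Q gives +1.595 − (0.0592/2)(−1.087) = +1.627 V.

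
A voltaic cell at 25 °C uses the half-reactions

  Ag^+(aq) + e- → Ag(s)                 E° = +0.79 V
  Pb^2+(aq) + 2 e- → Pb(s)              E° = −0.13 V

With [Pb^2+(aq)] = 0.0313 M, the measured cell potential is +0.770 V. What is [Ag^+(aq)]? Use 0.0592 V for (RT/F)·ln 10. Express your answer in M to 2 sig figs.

0.00052 M

With Ag⁺/Ag at the cathode and Pb²⁺/Pb at the anode, E°cell = +0.79 − (−0.13) = +0.92 V (n = 2).
Rearranging E = E° − (0.0592/n)·log Q gives log Q = 2(+0.92 − (+0.770))/0.0592 = 5.068.
For 2 Ag^+(aq) + Pb(s) → 2 Ag(s) + Pb^2+(aq), the reaction quotient is Q = [Pb^2+(aq)] / [Ag^+(aq)]^2.
Substituting the known concentrations and solving, log [Ag^+(aq)] = −3.286 and [Ag^+(aq)] = 0.00052 M.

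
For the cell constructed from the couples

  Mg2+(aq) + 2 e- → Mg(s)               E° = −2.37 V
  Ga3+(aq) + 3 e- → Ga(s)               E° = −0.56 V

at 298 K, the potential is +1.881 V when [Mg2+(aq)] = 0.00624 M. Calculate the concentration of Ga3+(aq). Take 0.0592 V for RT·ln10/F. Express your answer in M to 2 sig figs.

2.0 M

With Ga³⁺/Ga at the cathode and Mg²⁺/Mg at the anode, E°cell = −0.56 − (−2.37) = +1.81 V (n = 6).
From the Nernst equation, log Q = n(E° − E)/0.0592 = 6·(+1.81 − (+1.881))/0.0592 = −7.196.
Balancing electrons gives 2 Ga3+(aq) + 3 Mg(s) → 2 Ga(s) + 3 Mg2+(aq); thus Q = [Mg2+(aq)]^3 / [Ga3+(aq)]^2.
Substituting the known concentrations and solving, log [Ga3+(aq)] = 0.291 and [Ga3+(aq)] = 2.0 M.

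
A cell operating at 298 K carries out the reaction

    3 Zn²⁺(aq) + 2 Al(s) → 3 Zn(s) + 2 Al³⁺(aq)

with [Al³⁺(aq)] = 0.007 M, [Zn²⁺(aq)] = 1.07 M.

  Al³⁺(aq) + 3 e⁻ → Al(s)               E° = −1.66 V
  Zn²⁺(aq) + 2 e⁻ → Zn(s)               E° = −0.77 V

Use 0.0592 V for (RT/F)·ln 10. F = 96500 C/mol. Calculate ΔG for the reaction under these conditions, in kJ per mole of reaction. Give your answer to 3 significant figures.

With Zn²⁺/Zn reduced at the cathode, E°cell = −0.77 − (−1.66) = +0.89 V and n = 6.
Q = [Al³⁺(aq)]^2 / [Zn²⁺(aq)]^3 = 4×10^−5, so log Q = −4.398 and E = +0.89 − (0.0592/6)(−4.398) = +0.9334 V.
ΔG = −nFE = −(6)(96500)(+0.9334) J/mol = −540 kJ/mol.

−540 kJ/mol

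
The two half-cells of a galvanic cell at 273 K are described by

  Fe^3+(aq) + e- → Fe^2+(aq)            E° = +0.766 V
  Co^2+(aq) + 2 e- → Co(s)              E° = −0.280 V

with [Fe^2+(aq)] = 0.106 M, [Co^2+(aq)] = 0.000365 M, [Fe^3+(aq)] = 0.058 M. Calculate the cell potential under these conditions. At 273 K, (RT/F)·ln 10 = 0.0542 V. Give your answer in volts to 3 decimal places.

+1.125 V

Since E°(Fe³⁺/Fe²⁺) > E°(Co²⁺/Co), Fe³⁺/Fe²⁺ serves as the cathode.
E°cell = +0.766 − (−0.280) = +1.046 V, with n = 2 electrons transferred.
Balancing gives 2 Fe^3+(aq) + Co(s) → 2 Fe^2+(aq) + Co^2+(aq); hence Q = ([Fe^2+(aq)]^2·[Co^2+(aq)]) / [Fe^3+(aq)]^2 = 0.00122 (log Q = −2.914).
E = E° − (0.0542/n)·log Q = +1.046 − (0.0542/2)(−2.914) = +1.125 V.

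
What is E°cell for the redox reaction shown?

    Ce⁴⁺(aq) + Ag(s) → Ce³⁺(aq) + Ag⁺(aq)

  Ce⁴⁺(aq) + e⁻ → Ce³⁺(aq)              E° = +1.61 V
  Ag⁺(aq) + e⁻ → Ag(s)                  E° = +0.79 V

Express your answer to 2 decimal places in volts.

Ce⁴⁺(aq) gains electrons, so the Ce⁴⁺/Ce³⁺ couple is the cathode; the Ag⁺/Ag couple is the anode.
E°cell = E°(cathode) − E°(anode) = +1.61 − (+0.79) = +0.82 V.

+0.82 V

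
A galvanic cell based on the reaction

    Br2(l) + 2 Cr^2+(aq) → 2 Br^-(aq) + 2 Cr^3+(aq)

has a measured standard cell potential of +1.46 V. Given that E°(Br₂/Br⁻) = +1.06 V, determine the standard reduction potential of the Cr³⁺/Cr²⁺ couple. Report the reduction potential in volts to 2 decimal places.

−0.40 V

In the reaction as written the Br₂/Br⁻ couple is reduced (cathode) and Cr³⁺/Cr²⁺ is oxidized (anode), so E°cell = E°(Br₂/Br⁻) − E°(Cr³⁺/Cr²⁺).
E°(Cr³⁺/Cr²⁺) = E°(cathode) − E°cell = +1.06 − (+1.46) = −0.40 V.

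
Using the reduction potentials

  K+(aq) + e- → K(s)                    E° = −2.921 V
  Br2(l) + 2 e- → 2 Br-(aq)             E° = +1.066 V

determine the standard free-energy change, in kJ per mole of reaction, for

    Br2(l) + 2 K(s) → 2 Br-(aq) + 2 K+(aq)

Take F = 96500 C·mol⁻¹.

In the reaction as written Br2(l) is reduced, so the Br₂/Br⁻ couple is the cathode and K⁺/K is the anode.
E°cell = +1.066 − (−2.921) = +3.987 V; balancing electrons gives n = 2.
ΔG° = −nFE°cell = −(2)(96500)(+3.987) J/mol = −769 kJ/mol.

−769 kJ/mol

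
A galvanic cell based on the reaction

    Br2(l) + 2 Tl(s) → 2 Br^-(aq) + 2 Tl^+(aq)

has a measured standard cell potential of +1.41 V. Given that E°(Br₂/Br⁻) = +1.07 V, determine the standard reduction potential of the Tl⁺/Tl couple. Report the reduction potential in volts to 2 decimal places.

−0.34 V

In the reaction as written the Br₂/Br⁻ couple is reduced (cathode) and Tl⁺/Tl is oxidized (anode), so E°cell = E°(Br₂/Br⁻) − E°(Tl⁺/Tl).
E°(Tl⁺/Tl) = E°(cathode) − E°cell = +1.07 − (+1.41) = −0.34 V.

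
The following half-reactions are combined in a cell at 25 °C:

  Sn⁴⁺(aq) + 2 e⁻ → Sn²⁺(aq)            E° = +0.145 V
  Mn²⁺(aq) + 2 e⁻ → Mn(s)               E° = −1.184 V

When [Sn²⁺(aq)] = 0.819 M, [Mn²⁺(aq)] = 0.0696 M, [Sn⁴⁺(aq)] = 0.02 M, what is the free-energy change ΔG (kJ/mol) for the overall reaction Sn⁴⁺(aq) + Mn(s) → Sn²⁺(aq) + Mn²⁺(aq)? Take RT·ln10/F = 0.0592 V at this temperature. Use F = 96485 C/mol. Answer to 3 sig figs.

−254 kJ/mol

With Sn⁴⁺/Sn²⁺ reduced at the cathode, E°cell = +0.145 − (−1.184) = +1.329 V and n = 2.
Here Q = ([Sn²⁺(aq)]·[Mn²⁺(aq)]) / [Sn⁴⁺(aq)] = 2.85 (log Q = 0.455), giving E = +1.329 − (0.0592/2)·(0.455) = +1.3155 V.
ΔG = −nFE = −(2)(96485)(+1.3155) J/mol = −254 kJ/mol.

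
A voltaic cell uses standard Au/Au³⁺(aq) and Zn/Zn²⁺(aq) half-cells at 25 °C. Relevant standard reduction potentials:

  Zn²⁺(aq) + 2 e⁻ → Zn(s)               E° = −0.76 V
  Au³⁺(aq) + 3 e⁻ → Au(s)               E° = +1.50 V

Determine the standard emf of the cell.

+2.26 V

The Au³⁺/Au couple has the higher E°, so Au ion is reduced (cathode) and Zn is oxidized (anode).
E°cell = E°(cathode) − E°(anode) = +1.50 − (−0.76) = +2.26 V.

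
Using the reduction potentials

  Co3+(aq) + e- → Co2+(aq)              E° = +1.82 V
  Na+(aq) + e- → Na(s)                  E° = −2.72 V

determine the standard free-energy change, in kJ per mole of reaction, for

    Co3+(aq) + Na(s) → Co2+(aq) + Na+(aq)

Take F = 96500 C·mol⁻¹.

−438 kJ/mol

In the reaction as written Co3+(aq) is reduced, so the Co³⁺/Co²⁺ couple is the cathode and Na⁺/Na is the anode.
E°cell = +1.82 − (−2.72) = +4.54 V; balancing electrons gives n = 1.
ΔG° = −nFE°cell = −(1)(96500)(+4.54) J/mol = −438 kJ/mol.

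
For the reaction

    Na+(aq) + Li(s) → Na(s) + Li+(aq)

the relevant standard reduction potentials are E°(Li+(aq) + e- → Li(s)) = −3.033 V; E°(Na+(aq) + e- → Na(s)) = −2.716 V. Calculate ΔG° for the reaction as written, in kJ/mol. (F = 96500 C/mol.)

−30.6 kJ/mol

In the reaction as written Na+(aq) is reduced, so the Na⁺/Na couple is the cathode and Li⁺/Li is the anode.
E°cell = −2.716 − (−3.033) = +0.317 V; balancing electrons gives n = 1.
ΔG° = −nFE°cell = −(1)(96500)(+0.317) J/mol = −30.6 kJ/mol.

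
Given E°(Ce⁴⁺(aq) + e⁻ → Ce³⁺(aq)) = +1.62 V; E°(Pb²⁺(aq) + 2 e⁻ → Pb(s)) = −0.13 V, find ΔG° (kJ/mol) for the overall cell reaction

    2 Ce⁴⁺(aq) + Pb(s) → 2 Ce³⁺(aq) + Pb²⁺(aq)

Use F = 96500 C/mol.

−338 kJ/mol

In the reaction as written Ce⁴⁺(aq) is reduced, so the Ce⁴⁺/Ce³⁺ couple is the cathode and Pb²⁺/Pb is the anode.
E°cell = +1.62 − (−0.13) = +1.75 V; balancing electrons gives n = 2.
ΔG° = −nFE°cell = −(2)(96500)(+1.75) J/mol = −338 kJ/mol.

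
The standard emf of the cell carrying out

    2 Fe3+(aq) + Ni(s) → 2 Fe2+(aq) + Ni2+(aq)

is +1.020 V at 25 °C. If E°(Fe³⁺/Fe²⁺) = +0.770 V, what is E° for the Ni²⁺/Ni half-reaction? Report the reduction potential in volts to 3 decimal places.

In the reaction as written the Fe³⁺/Fe²⁺ couple is reduced (cathode) and Ni²⁺/Ni is oxidized (anode), so E°cell = E°(Fe³⁺/Fe²⁺) − E°(Ni²⁺/Ni).
E°(Ni²⁺/Ni) = E°(cathode) − E°cell = +0.770 − (+1.020) = −0.250 V.

−0.250 V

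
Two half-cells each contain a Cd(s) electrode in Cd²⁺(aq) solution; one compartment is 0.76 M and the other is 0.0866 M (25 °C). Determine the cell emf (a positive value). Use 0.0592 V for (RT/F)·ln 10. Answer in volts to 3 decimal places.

0.028 V

For a concentration cell E°cell = 0, since both electrodes use the same couple.
The compartment with the higher Cd²⁺(aq) concentration (0.76 M) acts as the cathode; ions are reduced there and produced at the dilute (0.0866 M) anode.
With n = 2, Ecell = −(0.0592/2)·log([dilute]/[conc]) = −(0.0592/2)·log(0.0866/0.76) = +0.028 V.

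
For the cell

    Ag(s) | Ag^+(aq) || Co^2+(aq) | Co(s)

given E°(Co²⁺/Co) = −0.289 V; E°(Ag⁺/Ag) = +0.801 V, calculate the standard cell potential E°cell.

−1.090 V

By convention the left-hand electrode in cell notation is the anode (oxidation) and the right-hand electrode is the cathode (reduction).
E°cell = E°(right) − E°(left) = −0.289 − (+0.801) = −1.090 V.
The negative sign shows that, as written, the cell would require an external voltage to drive the reaction.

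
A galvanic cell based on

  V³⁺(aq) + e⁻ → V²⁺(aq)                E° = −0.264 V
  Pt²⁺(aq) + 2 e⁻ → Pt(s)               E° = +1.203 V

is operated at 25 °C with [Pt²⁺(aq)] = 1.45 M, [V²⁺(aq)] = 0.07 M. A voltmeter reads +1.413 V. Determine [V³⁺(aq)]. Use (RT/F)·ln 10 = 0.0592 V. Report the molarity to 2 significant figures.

0.69 M

The Pt²⁺/Pt couple has the larger reduction potential, so it is the cathode: E°cell = +1.203 − (−0.264) = +1.467 V and n = 2.
Rearranging E = E° − (0.0592/n)·log Q gives log Q = 2(+1.467 − (+1.413))/0.0592 = 1.824.
For Pt²⁺(aq) + 2 V²⁺(aq) → Pt(s) + 2 V³⁺(aq), the reaction quotient is Q = [V³⁺(aq)]^2 / ([Pt²⁺(aq)]·[V²⁺(aq)]^2).
Substituting the known concentrations and solving, log [V³⁺(aq)] = −0.162 and [V³⁺(aq)] = 0.69 M.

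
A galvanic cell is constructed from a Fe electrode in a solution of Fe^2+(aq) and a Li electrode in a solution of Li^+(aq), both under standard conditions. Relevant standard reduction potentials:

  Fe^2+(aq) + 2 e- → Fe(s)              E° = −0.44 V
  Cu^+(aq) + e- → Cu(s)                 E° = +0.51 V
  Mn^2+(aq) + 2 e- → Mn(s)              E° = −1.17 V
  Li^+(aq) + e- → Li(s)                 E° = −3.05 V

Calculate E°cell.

+2.61 V

The Fe²⁺/Fe couple has the higher E°, so Fe ion is reduced (cathode) and Li is oxidized (anode).
E°cell = E°(cathode) − E°(anode) = −0.44 − (−3.05) = +2.61 V.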